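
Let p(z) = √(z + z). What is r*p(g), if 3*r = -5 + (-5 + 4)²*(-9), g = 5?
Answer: -14*√10/3 ≈ -14.757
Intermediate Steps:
p(z) = √2*√z (p(z) = √(2*z) = √2*√z)
r = -14/3 (r = (-5 + (-5 + 4)²*(-9))/3 = (-5 + (-1)²*(-9))/3 = (-5 + 1*(-9))/3 = (-5 - 9)/3 = (⅓)*(-14) = -14/3 ≈ -4.6667)
r*p(g) = -14*√2*√5/3 = -14*√10/3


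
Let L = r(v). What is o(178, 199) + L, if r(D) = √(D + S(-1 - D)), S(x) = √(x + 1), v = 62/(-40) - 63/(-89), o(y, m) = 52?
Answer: 52 + √(-667055 + 890*√667055)/890 ≈ 52.275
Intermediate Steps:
v = -1499/1780 (v = 62*(-1/40) - 63*(-1/89) = -31/20 + 63/89 = -1499/1780 ≈ -0.84213)
S(x) = √(1 + x)
r(D) = √(D + √(-D)) (r(D) = √(D + √(1 + (-1 - D))) = √(D + √(-D)))
L = √(-1499/1780 + √667055/890) (L = √(-1499/1780 + √(-1*(-1499/1780))) = √(-1499/1780 + √(1499/1780)) = √(-1499/1780 + √667055/890) ≈ 0.27485)
o(178, 199) + L = 52 + √(-667055 + 890*√667055)/890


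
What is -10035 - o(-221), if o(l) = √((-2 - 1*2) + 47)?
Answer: -10035 - √43 ≈ -10042.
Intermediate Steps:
o(l) = √43 (o(l) = √((-2 - 2) + 47) = √(-4 + 47) = √43)
-10035 - o(-221) = -10035 - √43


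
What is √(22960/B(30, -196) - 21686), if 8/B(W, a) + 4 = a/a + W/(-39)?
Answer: 2*I*√1373281/13 ≈ 180.29*I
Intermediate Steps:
B(W, a) = 8/(-3 - W/39) (B(W, a) = 8/(-4 + (a/a + W/(-39))) = 8/(-4 + (1 + W*(-1/39))) = 8/(-4 + (1 - W/39)) = 8/(-3 - W/39))
√(22960/B(30, -196) - 21686) = √(22960/((-312/(117 + 30))) - 21686) = √(22960/((-312/147)) - 21686) = √(22960/((-312*1/147)) - 21686) = √(22960/(-104/49) - 21686) = √(22960*(-49/104) - 21686) = √(-140630/13 - 21686) = √(-422548/13) = 2*I*√1373281/13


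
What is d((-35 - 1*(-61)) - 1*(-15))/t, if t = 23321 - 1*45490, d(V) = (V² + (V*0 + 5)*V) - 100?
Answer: -1786/22169 ≈ -0.080563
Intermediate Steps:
d(V) = -100 + V² + 5*V (d(V) = (V² + (0 + 5)*V) - 100 = (V² + 5*V) - 100 = -100 + V² + 5*V)
t = -22169 (t = 23321 - 45490 = -22169)
d((-35 - 1*(-61)) - 1*(-15))/t = (-100 + ((-35 - 1*(-61)) - 1*(-15))² + 5*((-35 - 1*(-61)) - 1*(-15)))/(-22169) = (-100 + ((-35 + 61) + 15)² + 5*((-35 + 61) + 15))*(-1/22169) = (-100 + (26 + 15)² + 5*(26 + 15))*(-1/22169) = (-100 + 41² + 5*41)*(-1/22169) = (-100 + 1681 + 205)*(-1/22169) = 1786*(-1/22169) = -1786/22169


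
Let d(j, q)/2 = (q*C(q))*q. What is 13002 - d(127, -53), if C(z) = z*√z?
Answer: 13002 + 297754*I*√53 ≈ 13002.0 + 2.1677e+6*I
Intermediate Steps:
C(z) = z^(3/2)
d(j, q) = 2*q^(7/2) (d(j, q) = 2*((q*q^(3/2))*q) = 2*(q^(5/2)*q) = 2*q^(7/2))
13002 - d(127, -53) = 13002 - 2*(-53)^(7/2) = 13002 - 2*(-148877*I*√53) = 13002 - (-297754)*I*√53 = 13002 + 297754*I*√53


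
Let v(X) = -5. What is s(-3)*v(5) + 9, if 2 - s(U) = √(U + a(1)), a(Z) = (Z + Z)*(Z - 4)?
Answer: -1 + 15*I ≈ -1.0 + 15.0*I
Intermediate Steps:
a(Z) = 2*Z*(-4 + Z) (a(Z) = (2*Z)*(-4 + Z) = 2*Z*(-4 + Z))
s(U) = 2 - √(-6 + U) (s(U) = 2 - √(U + 2*1*(-4 + 1)) = 2 - √(U + 2*1*(-3)) = 2 - √(U - 6) = 2 - √(-6 + U))
s(-3)*v(5) + 9 = (2 - √(-6 - 3))*(-5) + 9 = (2 - √(-9))*(-5) + 9 = (2 - 3*I)*(-5) + 9 = (-10 + 15*I) + 9 = -1 + 15*I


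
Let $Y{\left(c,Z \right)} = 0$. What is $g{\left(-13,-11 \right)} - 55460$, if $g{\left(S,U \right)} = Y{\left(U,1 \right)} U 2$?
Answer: $-55460$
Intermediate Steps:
$g{\left(S,U \right)} = 0$ ($g{\left(S,U \right)} = 0 U 2 = 0 \cdot 2 = 0$)
$g{\left(-13,-11 \right)} - 55460 = 0 - 55460 = -55460$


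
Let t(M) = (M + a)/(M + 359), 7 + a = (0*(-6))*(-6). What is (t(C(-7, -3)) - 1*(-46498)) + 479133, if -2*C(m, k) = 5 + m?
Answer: 31537859/60 ≈ 5.2563e+5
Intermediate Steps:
a = -7 (a = -7 + (0*(-6))*(-6) = -7 + 0*(-6) = -7 + 0 = -7)
C(m, k) = -5/2 - m/2 (C(m, k) = -(5 + m)/2 = -5/2 - m/2)
t(M) = (-7 + M)/(359 + M) (t(M) = (M - 7)/(M + 359) = (-7 + M)/(359 + M))
(t(C(-7, -3)) - 1*(-46498)) + 479133 = ((-7 + (-5/2 - ½*(-7)))/(359 + (-5/2 - ½*(-7))) - 1*(-46498)) + 479133 = ((-7 + (-5/2 + 7/2))/(359 + (-5/2 + 7/2)) + 46498) + 479133 = ((-7 + 1)/(359 + 1) + 46498) + 479133 = (-6/360 + 46498) + 479133 = ((1/360)*(-6) + 46498) + 479133 = (-1/60 + 46498) + 479133 = 2789879/60 + 479133 = 31537859/60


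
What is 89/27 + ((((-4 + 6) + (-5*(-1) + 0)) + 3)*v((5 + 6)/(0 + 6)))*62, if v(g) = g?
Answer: 30779/27 ≈ 1140.0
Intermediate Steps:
89/27 + ((((-4 + 6) + (-5*(-1) + 0)) + 3)*v((5 + 6)/(0 + 6)))*62 = 89/27 + ((((-4 + 6) + (-5*(-1) + 0)) + 3)*((5 + 6)/(0 + 6)))*62 = 89*(1/27) + (((2 + (5 + 0)) + 3)*(11/6))*62 = 89/27 + (((2 + 5) + 3)*(11*(1/6)))*62 = 89/27 + ((7 + 3)*(11/6))*62 = 89/27 + (10*(11/6))*62 = 89/27 + (55/3)*62 = 89/27 + 3410/3 = 30779/27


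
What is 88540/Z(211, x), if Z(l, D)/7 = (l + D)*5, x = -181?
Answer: 8854/105 ≈ 84.324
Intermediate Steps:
Z(l, D) = 35*D + 35*l (Z(l, D) = 7*((l + D)*5) = 7*((D + l)*5) = 7*(5*D + 5*l) = 35*D + 35*l)
88540/Z(211, x) = 88540/(35*(-181) + 35*211) = 88540/(-6335 + 7385) = 88540/1050 = 88540*(1/1050) = 8854/105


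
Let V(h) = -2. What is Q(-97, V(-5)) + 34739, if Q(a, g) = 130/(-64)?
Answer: 1111583/32 ≈ 34737.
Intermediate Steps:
Q(a, g) = -65/32 (Q(a, g) = 130*(-1/64) = -65/32)
Q(-97, V(-5)) + 34739 = -65/32 + 34739 = 1111583/32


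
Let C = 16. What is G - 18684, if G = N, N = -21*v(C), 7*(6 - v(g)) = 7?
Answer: -18789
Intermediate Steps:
v(g) = 5 (v(g) = 6 - ⅐*7 = 6 - 1 = 5)
N = -105 (N = -21*5 = -105)
G = -105
G - 18684 = -105 - 18684 = -18789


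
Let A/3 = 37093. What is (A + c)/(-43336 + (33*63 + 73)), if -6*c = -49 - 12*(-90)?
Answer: -666643/247104 ≈ -2.6978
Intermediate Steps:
A = 111279 (A = 3*37093 = 111279)
c = -1031/6 (c = -(-49 - 12*(-90))/6 = -(-49 + 1080)/6 = -1/6*1031 = -1031/6 ≈ -171.83)
(A + c)/(-43336 + (33*63 + 73)) = (111279 - 1031/6)/(-43336 + (33*63 + 73)) = 666643/(6*(-43336 + (2079 + 73))) = 666643/(6*(-43336 + 2152)) = (666643/6)/(-41184) = (666643/6)*(-1/41184) = -666643/247104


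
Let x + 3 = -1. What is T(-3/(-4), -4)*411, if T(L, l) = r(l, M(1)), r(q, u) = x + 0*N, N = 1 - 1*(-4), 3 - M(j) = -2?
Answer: -1644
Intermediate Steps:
M(j) = 5 (M(j) = 3 - 1*(-2) = 3 + 2 = 5)
x = -4 (x = -3 - 1 = -4)
N = 5 (N = 1 + 4 = 5)
r(q, u) = -4 (r(q, u) = -4 + 0*5 = -4 + 0 = -4)
T(L, l) = -4
T(-3/(-4), -4)*411 = -4*411 = -1644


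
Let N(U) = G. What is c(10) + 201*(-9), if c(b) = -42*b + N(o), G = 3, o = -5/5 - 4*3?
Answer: -2226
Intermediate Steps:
o = -13 (o = -5*1/5 - 12 = -1 - 12 = -13)
N(U) = 3
c(b) = 3 - 42*b (c(b) = -42*b + 3 = 3 - 42*b)
c(10) + 201*(-9) = (3 - 42*10) + 201*(-9) = (3 - 420) - 1809 = -417 - 1809 = -2226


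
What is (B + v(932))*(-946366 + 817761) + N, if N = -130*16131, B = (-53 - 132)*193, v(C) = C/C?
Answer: 4589615890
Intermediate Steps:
v(C) = 1
B = -35705 (B = -185*193 = -35705)
N = -2097030
(B + v(932))*(-946366 + 817761) + N = (-35705 + 1)*(-946366 + 817761) - 2097030 = -35704*(-128605) - 2097030 = 4591712920 - 2097030 = 4589615890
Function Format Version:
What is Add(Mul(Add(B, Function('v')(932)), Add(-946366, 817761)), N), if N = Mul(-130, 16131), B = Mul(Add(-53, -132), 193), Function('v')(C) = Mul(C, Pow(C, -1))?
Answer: 4589615890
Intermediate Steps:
Function('v')(C) = 1
B = -35705 (B = Mul(-185, 193) = -35705)
N = -2097030
Add(Mul(Add(B, Function('v')(932)), Add(-946366, 817761)), N) = Add(Mul(Add(-35705, 1), Add(-946366, 817761)), -2097030) = Add(Mul(-35704, -128605), -2097030) = Add(4591712920, -2097030) = 4589615890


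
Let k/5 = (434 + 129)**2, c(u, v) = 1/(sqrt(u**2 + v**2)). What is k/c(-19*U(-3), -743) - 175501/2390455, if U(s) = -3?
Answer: -175501/2390455 + 1584845*sqrt(555298) ≈ 1.1810e+9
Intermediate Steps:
c(u, v) = 1/sqrt(u**2 + v**2)
k = 1584845 (k = 5*(434 + 129)**2 = 5*563**2 = 5*316969 = 1584845)
k/c(-19*U(-3), -743) - 175501/2390455 = 1584845/(1/sqrt((-19*(-3))**2 + (-743)**2)) - 175501/2390455 = 1584845/(1/sqrt(57**2 + 552049)) - 175501*1/2390455 = 1584845/(1/sqrt(3249 + 552049)) - 175501/2390455 = 1584845/(1/sqrt(555298)) - 175501/2390455 = 1584845/((sqrt(555298)/555298)) - 175501/2390455 = 1584845*sqrt(555298) - 175501/2390455 = -175501/2390455 + 1584845*sqrt(555298)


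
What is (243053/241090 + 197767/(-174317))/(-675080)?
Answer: 5311376229/28370969819592400 ≈ 1.8721e-7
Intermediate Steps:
(243053/241090 + 197767/(-174317))/(-675080) = (243053*(1/241090) + 197767*(-1/174317))*(-1/675080) = (243053/241090 - 197767/174317)*(-1/675080) = -5311376229/42026085530*(-1/675080) = 5311376229/28370969819592400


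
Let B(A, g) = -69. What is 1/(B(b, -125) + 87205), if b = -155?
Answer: 1/87136 ≈ 1.1476e-5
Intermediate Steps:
1/(B(b, -125) + 87205) = 1/(-69 + 87205) = 1/87136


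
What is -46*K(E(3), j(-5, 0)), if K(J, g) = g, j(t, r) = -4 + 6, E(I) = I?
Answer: -92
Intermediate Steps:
j(t, r) = 2
-46*K(E(3), j(-5, 0)) = -46*2 = -92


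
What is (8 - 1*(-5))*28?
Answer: 364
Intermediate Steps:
(8 - 1*(-5))*28 = (8 + 5)*28 = 13*28 = 364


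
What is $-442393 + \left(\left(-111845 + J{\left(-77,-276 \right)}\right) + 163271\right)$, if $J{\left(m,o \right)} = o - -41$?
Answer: $-391202$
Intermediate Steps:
$J{\left(m,o \right)} = 41 + o$ ($J{\left(m,o \right)} = o + 41 = 41 + o$)
$-442393 + \left(\left(-111845 + J{\left(-77,-276 \right)}\right) + 163271\right) = -442393 + \left(\left(-111845 + \left(41 - 276\right)\right) + 163271\right) = -442393 + \left(\left(-111845 - 235\right) + 163271\right) = -442393 + \left(-112080 + 163271\right) = -442393 + 51191 = -391202$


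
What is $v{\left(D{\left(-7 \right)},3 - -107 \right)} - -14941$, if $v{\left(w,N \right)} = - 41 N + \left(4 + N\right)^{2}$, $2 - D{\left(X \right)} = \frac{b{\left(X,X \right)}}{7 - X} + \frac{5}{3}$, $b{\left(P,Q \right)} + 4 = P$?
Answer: $23427$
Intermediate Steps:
$b{\left(P,Q \right)} = -4 + P$
$D{\left(X \right)} = \frac{1}{3} - \frac{-4 + X}{7 - X}$ ($D{\left(X \right)} = 2 - \left(\frac{-4 + X}{7 - X} + \frac{5}{3}\right) = 2 - \left(\frac{5}{3} + \frac{-4 + X}{7 - X}\right) = \frac{1}{3} - \frac{-4 + X}{7 - X}$)
$v{\left(w,N \right)} = \left(4 + N\right)^{2} - 41 N$
$v{\left(D{\left(-7 \right)},3 - -107 \right)} - -14941 = \left(\left(4 + \left(3 - -107\right)\right)^{2} - 41 \left(3 - -107\right)\right) - -14941 = \left(\left(4 + \left(3 + 107\right)\right)^{2} - 41 \left(3 + 107\right)\right) + 14941 = \left(\left(4 + 110\right)^{2} - 4510\right) + 14941 = \left(114^{2} - 4510\right) + 14941 = \left(12996 - 4510\right) + 14941 = 8486 + 14941 = 23427$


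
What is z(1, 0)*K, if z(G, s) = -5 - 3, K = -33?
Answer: 264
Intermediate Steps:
z(G, s) = -8
z(1, 0)*K = -8*(-33) = 264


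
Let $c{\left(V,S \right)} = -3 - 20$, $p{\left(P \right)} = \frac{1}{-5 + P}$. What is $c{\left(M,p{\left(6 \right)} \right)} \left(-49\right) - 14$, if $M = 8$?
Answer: $1113$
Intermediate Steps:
$c{\left(V,S \right)} = -23$ ($c{\left(V,S \right)} = -3 - 20 = -23$)
$c{\left(M,p{\left(6 \right)} \right)} \left(-49\right) - 14 = \left(-23\right) \left(-49\right) - 14 = 1127 - 14 = 1113$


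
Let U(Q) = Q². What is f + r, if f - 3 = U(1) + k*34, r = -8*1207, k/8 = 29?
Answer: -1764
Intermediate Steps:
k = 232 (k = 8*29 = 232)
r = -9656
f = 7892 (f = 3 + (1² + 232*34) = 3 + (1 + 7888) = 3 + 7889 = 7892)
f + r = 7892 - 9656 = -1764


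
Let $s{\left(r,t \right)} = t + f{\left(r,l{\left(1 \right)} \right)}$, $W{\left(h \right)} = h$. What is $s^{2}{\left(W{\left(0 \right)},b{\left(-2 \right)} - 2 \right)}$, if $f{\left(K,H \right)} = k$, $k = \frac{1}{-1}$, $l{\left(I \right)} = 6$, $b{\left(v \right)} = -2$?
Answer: $25$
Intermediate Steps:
$k = -1$
$f{\left(K,H \right)} = -1$
$s{\left(r,t \right)} = -1 + t$ ($s{\left(r,t \right)} = t - 1 = -1 + t$)
$s^{2}{\left(W{\left(0 \right)},b{\left(-2 \right)} - 2 \right)} = \left(-1 - 4\right)^{2} = \left(-5\right)^{2} = 25$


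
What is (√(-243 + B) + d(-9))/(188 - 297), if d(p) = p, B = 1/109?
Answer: 9/109 - I*√2886974/11881 ≈ 0.082569 - 0.14301*I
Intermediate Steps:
B = 1/109 ≈ 0.0091743
(√(-243 + B) + d(-9))/(188 - 297) = (√(-243 + 1/109) - 9)/(188 - 297) = (√(-26486/109) - 9)/(-109) = (I*√2886974/109 - 9)*(-1/109) = (-9 + I*√2886974/109)*(-1/109) = 9/109 - I*√2886974/11881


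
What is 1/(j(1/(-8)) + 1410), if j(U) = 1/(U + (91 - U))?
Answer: 91/128311 ≈ 0.00070921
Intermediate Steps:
j(U) = 1/91
1/(j(1/(-8)) + 1410) = 1/(1/91 + 1410) = 1/(128311/91) = 91/128311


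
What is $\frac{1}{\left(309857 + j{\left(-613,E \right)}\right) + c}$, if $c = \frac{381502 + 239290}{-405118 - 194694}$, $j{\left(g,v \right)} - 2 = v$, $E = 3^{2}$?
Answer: $\frac{149953}{46465481006} \approx 3.2272 \cdot 10^{-6}$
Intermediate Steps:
$E = 9$
$j{\left(g,v \right)} = 2 + v$
$c = - \frac{155198}{149953}$ ($c = \frac{620792}{-599812} = 620792 \left(- \frac{1}{599812}\right) = - \frac{155198}{149953} \approx -1.035$)
$\frac{1}{\left(309857 + j{\left(-613,E \right)}\right) + c} = \frac{1}{\left(309857 + \left(2 + 9\right)\right) - \frac{155198}{149953}} = \frac{1}{\left(309857 + 11\right) - \frac{155198}{149953}} = \frac{1}{309868 - \frac{155198}{149953}} = \frac{1}{\frac{46465481006}{149953}} = \frac{149953}{46465481006}$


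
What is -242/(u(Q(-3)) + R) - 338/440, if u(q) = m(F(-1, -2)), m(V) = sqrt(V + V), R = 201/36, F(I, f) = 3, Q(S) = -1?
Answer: -8683517/159500 + 34848*sqrt(6)/3625 ≈ -30.895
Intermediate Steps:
R = 67/12 (R = 201*(1/36) = 67/12 ≈ 5.5833)
m(V) = sqrt(2)*sqrt(V) (m(V) = sqrt(2*V) = sqrt(2)*sqrt(V))
u(q) = sqrt(6) (u(q) = sqrt(2)*sqrt(3) = sqrt(6))
-242/(u(Q(-3)) + R) - 338/440 = -242/(sqrt(6) + 67/12) - 338/440 = -242/(67/12 + sqrt(6)) - 338*1/440 = -242/(67/12 + sqrt(6)) - 169/220 = -169/220 - 242/(67/12 + sqrt(6))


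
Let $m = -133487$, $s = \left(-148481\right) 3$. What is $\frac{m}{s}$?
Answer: $\frac{133487}{445443} \approx 0.29967$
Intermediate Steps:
$s = -445443$
$\frac{m}{s} = - \frac{133487}{-445443} = \left(-133487\right) \left(- \frac{1}{445443}\right) = \frac{133487}{445443}$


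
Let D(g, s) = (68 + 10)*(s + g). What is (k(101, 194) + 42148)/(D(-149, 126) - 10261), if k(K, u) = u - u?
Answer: -42148/12055 ≈ -3.4963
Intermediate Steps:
k(K, u) = 0
D(g, s) = 78*g + 78*s (D(g, s) = 78*(g + s) = 78*g + 78*s)
(k(101, 194) + 42148)/(D(-149, 126) - 10261) = (0 + 42148)/((78*(-149) + 78*126) - 10261) = 42148/((-11622 + 9828) - 10261) = 42148/(-1794 - 10261) = 42148/(-12055) = 42148*(-1/12055) = -42148/12055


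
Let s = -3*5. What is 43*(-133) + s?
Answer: -5734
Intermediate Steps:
s = -15
43*(-133) + s = 43*(-133) - 15 = -5719 - 15 = -5734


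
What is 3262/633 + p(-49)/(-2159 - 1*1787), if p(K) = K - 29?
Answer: 6460613/1248909 ≈ 5.1730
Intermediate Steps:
p(K) = -29 + K
3262/633 + p(-49)/(-2159 - 1*1787) = 3262/633 + (-29 - 49)/(-2159 - 1*1787) = 3262*(1/633) - 78/(-2159 - 1787) = 3262/633 - 78/(-3946) = 3262/633 - 78*(-1/3946) = 3262/633 + 39/1973 = 6460613/1248909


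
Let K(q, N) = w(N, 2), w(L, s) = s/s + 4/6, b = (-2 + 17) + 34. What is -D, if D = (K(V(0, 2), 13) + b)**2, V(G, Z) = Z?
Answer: -23104/9 ≈ -2567.1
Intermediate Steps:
b = 49 (b = 15 + 34 = 49)
w(L, s) = 5/3 (w(L, s) = 1 + 4*(1/6) = 1 + 2/3 = 5/3)
K(q, N) = 5/3
D = 23104/9 (D = (5/3 + 49)**2 = (152/3)**2 = 23104/9 ≈ 2567.1)
-D = -1*23104/9 = -23104/9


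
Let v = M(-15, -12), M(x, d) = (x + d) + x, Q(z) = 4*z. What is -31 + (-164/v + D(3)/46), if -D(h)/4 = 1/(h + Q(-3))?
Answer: -39247/1449 ≈ -27.086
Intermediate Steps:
M(x, d) = d + 2*x (M(x, d) = (d + x) + x = d + 2*x)
v = -42 (v = -12 + 2*(-15) = -12 - 30 = -42)
D(h) = -4/(-12 + h) (D(h) = -4/(h + 4*(-3)) = -4/(h - 12) = -4/(-12 + h))
-31 + (-164/v + D(3)/46) = -31 + (-164/(-42) - 4/(-12 + 3)/46) = -31 + (-164*(-1/42) - 4/(-9)*(1/46)) = -31 + (82/21 - 4*(-⅑)*(1/46)) = -31 + (82/21 + (4/9)*(1/46)) = -31 + (82/21 + 2/207) = -31 + 5672/1449 = -39247/1449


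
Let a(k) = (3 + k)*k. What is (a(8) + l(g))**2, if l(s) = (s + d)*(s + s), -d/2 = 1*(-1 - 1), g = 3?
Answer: 16900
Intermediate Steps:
d = 4 (d = -2*(-1 - 1) = -2*(-2) = 4)
l(s) = 2*s*(4 + s) (l(s) = (s + 4)*(s + s) = (4 + s)*(2*s) = 2*s*(4 + s))
a(k) = k*(3 + k)
(a(8) + l(g))**2 = (8*(3 + 8) + 2*3*(4 + 3))**2 = (8*11 + 2*3*7)**2 = (88 + 42)**2 = 130**2 = 16900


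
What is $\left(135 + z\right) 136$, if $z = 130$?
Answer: $36040$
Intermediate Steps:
$\left(135 + z\right) 136 = \left(135 + 130\right) 136 = 265 \cdot 136 = 36040$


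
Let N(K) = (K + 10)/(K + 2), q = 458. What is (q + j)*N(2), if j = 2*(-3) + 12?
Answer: 1392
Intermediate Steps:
j = 6 (j = -6 + 12 = 6)
N(K) = (10 + K)/(2 + K)
(q + j)*N(2) = (458 + 6)*((10 + 2)/(2 + 2)) = 464*(12/4) = 464*((1/4)*12) = 464*3 = 1392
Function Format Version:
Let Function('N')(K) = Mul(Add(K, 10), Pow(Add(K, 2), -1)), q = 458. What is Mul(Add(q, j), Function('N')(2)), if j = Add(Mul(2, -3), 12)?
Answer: 1392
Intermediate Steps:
j = 6 (j = Add(-6, 12) = 6)
Function('N')(K) = Mul(Pow(Add(2, K), -1), Add(10, K)) (Function('N')(K) = Mul(Add(10, K), Pow(Add(2, K), -1)) = Mul(Pow(Add(2, K), -1), Add(10, K)))
Mul(Add(q, j), Function('N')(2)) = Mul(Add(458, 6), Mul(Pow(Add(2, 2), -1), Add(10, 2))) = Mul(464, Mul(Pow(4, -1), 12)) = Mul(464, Mul(Rational(1, 4), 12)) = Mul(464, 3) = 1392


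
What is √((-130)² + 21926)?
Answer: 3*√4314 ≈ 197.04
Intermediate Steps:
√((-130)² + 21926) = √(16900 + 21926) = √38826 = 3*√4314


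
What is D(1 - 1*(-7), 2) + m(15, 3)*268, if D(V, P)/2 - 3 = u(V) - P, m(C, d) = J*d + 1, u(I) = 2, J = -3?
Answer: -2138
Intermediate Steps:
m(C, d) = 1 - 3*d (m(C, d) = -3*d + 1 = 1 - 3*d)
D(V, P) = 10 - 2*P (D(V, P) = 6 + 2*(2 - P) = 6 + (4 - 2*P) = 10 - 2*P)
D(1 - 1*(-7), 2) + m(15, 3)*268 = (10 - 2*2) + (1 - 3*3)*268 = (10 - 4) + (1 - 9)*268 = 6 - 8*268 = 6 - 2144 = -2138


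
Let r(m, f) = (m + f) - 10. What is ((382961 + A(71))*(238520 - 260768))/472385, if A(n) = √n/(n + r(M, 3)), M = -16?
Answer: -8520116328/472385 - 927*√71/944770 ≈ -18036.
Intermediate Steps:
r(m, f) = -10 + f + m (r(m, f) = (f + m) - 10 = -10 + f + m)
A(n) = √n/(-23 + n) (A(n) = √n/(n + (-10 + 3 - 16)) = √n/(n - 23) = √n/(-23 + n))
((382961 + A(71))*(238520 - 260768))/472385 = ((382961 + √71/(-23 + 71))*(238520 - 260768))/472385 = ((382961 + √71/48)*(-22248))*(1/472385) = (-8520116328 - 927*√71/2)*(1/472385) = -8520116328/472385 - 927*√71/944770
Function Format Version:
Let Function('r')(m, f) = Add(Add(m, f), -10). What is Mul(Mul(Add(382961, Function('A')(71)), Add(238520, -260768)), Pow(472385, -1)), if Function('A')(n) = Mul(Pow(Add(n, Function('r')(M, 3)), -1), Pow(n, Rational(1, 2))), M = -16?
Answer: Add(Rational(-8520116328, 472385), Mul(Rational(-927, 944770), Pow(71, Rational(1, 2)))) ≈ -18036.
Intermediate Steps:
Function('r')(m, f) = Add(-10, f, m) (Function('r')(m, f) = Add(Add(f, m), -10) = Add(-10, f, m))
Function('A')(n) = Mul(Pow(n, Rational(1, 2)), Pow(Add(-23, n), -1)) (Function('A')(n) = Mul(Pow(Add(n, Add(-10, 3, -16)), -1), Pow(n, Rational(1, 2))) = Mul(Pow(Add(n, -23), -1), Pow(n, Rational(1, 2))) = Mul(Pow(Add(-23, n), -1), Pow(n, Rational(1, 2))) = Mul(Pow(n, Rational(1, 2)), Pow(Add(-23, n), -1)))
Mul(Mul(Add(382961, Function('A')(71)), Add(238520, -260768)), Pow(472385, -1)) = Mul(Mul(Add(382961, Mul(Pow(71, Rational(1, 2)), Pow(Add(-23, 71), -1))), Add(238520, -260768)), Pow(472385, -1)) = Mul(Mul(Add(382961, Mul(Pow(71, Rational(1, 2)), Pow(48, -1))), -22248), Rational(1, 472385)) = Mul(Mul(Add(382961, Mul(Pow(71, Rational(1, 2)), Rational(1, 48))), -22248), Rational(1, 472385)) = Mul(Mul(Add(382961, Mul(Rational(1, 48), Pow(71, Rational(1, 2)))), -22248), Rational(1, 472385)) = Mul(Add(-8520116328, Mul(Rational(-927, 2), Pow(71, Rational(1, 2)))), Rational(1, 472385)) = Add(Rational(-8520116328, 472385), Mul(Rational(-927, 944770), Pow(71, Rational(1, 2))))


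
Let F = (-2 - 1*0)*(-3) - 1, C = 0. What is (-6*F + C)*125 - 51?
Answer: -3801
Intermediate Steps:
F = 5 (F = (-2 + 0)*(-3) - 1 = -2*(-3) - 1 = 6 - 1 = 5)
(-6*F + C)*125 - 51 = (-6*5 + 0)*125 - 51 = (-30 + 0)*125 - 51 = -30*125 - 51 = -3750 - 51 = -3801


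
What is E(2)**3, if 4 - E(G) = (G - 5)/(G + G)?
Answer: 6859/64 ≈ 107.17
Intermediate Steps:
E(G) = 4 - (-5 + G)/(2*G) (E(G) = 4 - (G - 5)/(G + G) = 4 - (-5 + G)/(2*G))
E(2)**3 = ((1/2)*(5 + 7*2)/2)**3 = ((1/2)*(1/2)*(5 + 14))**3 = ((1/2)*(1/2)*19)**3 = (19/4)**3 = 6859/64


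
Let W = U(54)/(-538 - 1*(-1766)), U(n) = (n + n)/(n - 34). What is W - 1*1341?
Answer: -8233713/6140 ≈ -1341.0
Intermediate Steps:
U(n) = 2*n/(-34 + n) (U(n) = (2*n)/(-34 + n) = 2*n/(-34 + n))
W = 27/6140 (W = (2*54/(-34 + 54))/(-538 - 1*(-1766)) = (2*54/20)/(-538 + 1766) = (2*54*(1/20))/1228 = (27/5)*(1/1228) = 27/6140 ≈ 0.0043974)
W - 1*1341 = 27/6140 - 1*1341 = 27/6140 - 1341 = -8233713/6140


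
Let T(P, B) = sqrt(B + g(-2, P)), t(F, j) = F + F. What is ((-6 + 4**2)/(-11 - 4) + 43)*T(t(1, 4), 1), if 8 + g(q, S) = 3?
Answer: 254*I/3 ≈ 84.667*I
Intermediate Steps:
g(q, S) = -5 (g(q, S) = -8 + 3 = -5)
t(F, j) = 2*F
T(P, B) = sqrt(-5 + B) (T(P, B) = sqrt(B - 5) = sqrt(-5 + B))
((-6 + 4**2)/(-11 - 4) + 43)*T(t(1, 4), 1) = ((-6 + 4**2)/(-11 - 4) + 43)*sqrt(-5 + 1) = ((-6 + 16)/(-15) + 43)*sqrt(-4) = (10*(-1/15) + 43)*(2*I) = (-2/3 + 43)*(2*I) = 127*(2*I)/3 = 254*I/3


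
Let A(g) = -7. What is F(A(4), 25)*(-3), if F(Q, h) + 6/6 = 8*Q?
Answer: 171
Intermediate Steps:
F(Q, h) = -1 + 8*Q
F(A(4), 25)*(-3) = (-1 + 8*(-7))*(-3) = (-1 - 56)*(-3) = -57*(-3) = 171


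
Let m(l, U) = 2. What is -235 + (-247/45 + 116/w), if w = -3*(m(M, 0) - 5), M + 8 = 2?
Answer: -1138/5 ≈ -227.60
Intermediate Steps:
M = -6 (M = -8 + 2 = -6)
w = 9 (w = -3*(2 - 5) = -3*(-3) = 9)
-235 + (-247/45 + 116/w) = -235 + (-247/45 + 116/9) = -235 + 37/5 = -1138/5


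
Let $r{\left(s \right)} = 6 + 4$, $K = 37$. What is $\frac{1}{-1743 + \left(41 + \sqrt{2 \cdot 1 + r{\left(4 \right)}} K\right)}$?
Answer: $- \frac{23}{38924} - \frac{\sqrt{3}}{38924} \approx -0.00063539$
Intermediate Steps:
$r{\left(s \right)} = 10$
$\frac{1}{-1743 + \left(41 + \sqrt{2 \cdot 1 + r{\left(4 \right)}} K\right)} = \frac{1}{-1743 + \left(41 + \sqrt{2 \cdot 1 + 10} \cdot 37\right)} = \frac{1}{-1743 + \left(41 + \sqrt{2 + 10} \cdot 37\right)} = \frac{1}{-1743 + \left(41 + \sqrt{12} \cdot 37\right)} = \frac{1}{-1743 + \left(41 + 2 \sqrt{3} \cdot 37\right)} = \frac{1}{-1743 + \left(41 + 74 \sqrt{3}\right)} = \frac{1}{-1702 + 74 \sqrt{3}}$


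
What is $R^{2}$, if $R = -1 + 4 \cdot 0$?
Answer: $1$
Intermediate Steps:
$R = -1$ ($R = -1 + 0 = -1$)
$R^{2} = \left(-1\right)^{2} = 1$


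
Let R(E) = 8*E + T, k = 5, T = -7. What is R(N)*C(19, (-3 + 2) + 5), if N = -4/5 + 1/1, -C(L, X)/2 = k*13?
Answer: 702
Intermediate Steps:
C(L, X) = -130 (C(L, X) = -10*13 = -2*65 = -130)
N = ⅕ (N = -4*⅕ + 1*1 = -⅘ + 1 = ⅕ ≈ 0.20000)
R(E) = -7 + 8*E (R(E) = 8*E - 7 = -7 + 8*E)
R(N)*C(19, (-3 + 2) + 5) = (-7 + 8*(⅕))*(-130) = (-7 + 8/5)*(-130) = -27/5*(-130) = 702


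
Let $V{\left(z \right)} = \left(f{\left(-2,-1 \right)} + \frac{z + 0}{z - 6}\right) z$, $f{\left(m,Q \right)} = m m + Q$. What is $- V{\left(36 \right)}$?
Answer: $- \frac{756}{5} \approx -151.2$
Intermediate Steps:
$f{\left(m,Q \right)} = Q + m^{2}$ ($f{\left(m,Q \right)} = m^{2} + Q = Q + m^{2}$)
$V{\left(z \right)} = z \left(3 + \frac{z}{-6 + z}\right)$ ($V{\left(z \right)} = \left(\left(-1 + \left(-2\right)^{2}\right) + \frac{z + 0}{z - 6}\right) z = \left(\left(-1 + 4\right) + \frac{z}{-6 + z}\right) z = \left(3 + \frac{z}{-6 + z}\right) z = z \left(3 + \frac{z}{-6 + z}\right)$)
$- V{\left(36 \right)} = - \frac{2 \cdot 36 \left(-9 + 2 \cdot 36\right)}{-6 + 36} = - \frac{2 \cdot 36 \left(-9 + 72\right)}{30} = - \frac{2 \cdot 36 \cdot 63}{30} = \left(-1\right) \frac{756}{5} = - \frac{756}{5}$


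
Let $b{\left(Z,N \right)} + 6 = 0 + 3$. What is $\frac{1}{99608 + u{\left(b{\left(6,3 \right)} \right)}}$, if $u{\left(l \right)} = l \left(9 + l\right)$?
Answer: $\frac{1}{99590} \approx 1.0041 \cdot 10^{-5}$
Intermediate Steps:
$b{\left(Z,N \right)} = -3$ ($b{\left(Z,N \right)} = -6 + \left(0 + 3\right) = -6 + 3 = -3$)
$\frac{1}{99608 + u{\left(b{\left(6,3 \right)} \right)}} = \frac{1}{99608 - 3 \left(9 - 3\right)} = \frac{1}{99608 - 18} = \frac{1}{99590}$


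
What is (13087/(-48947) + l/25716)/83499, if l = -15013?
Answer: -1071386603/105101949120948 ≈ -1.0194e-5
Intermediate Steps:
(13087/(-48947) + l/25716)/83499 = (13087/(-48947) - 15013/25716)/83499 = (13087*(-1/48947) - 15013*1/25716)*(1/83499) = (-13087/48947 - 15013/25716)*(1/83499) = -1071386603/1258721052*1/83499 = -1071386603/105101949120948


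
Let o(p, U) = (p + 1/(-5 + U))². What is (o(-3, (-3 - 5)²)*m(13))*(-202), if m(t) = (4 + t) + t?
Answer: -187714560/3481 ≈ -53926.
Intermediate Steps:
m(t) = 4 + 2*t
(o(-3, (-3 - 5)²)*m(13))*(-202) = (((1 - 5*(-3) + (-3 - 5)²*(-3))²/(-5 + (-3 - 5)²)²)*(4 + 2*13))*(-202) = (((1 + 15 + (-8)²*(-3))²/(-5 + (-8)²)²)*(4 + 26))*(-202) = (((1 + 15 + 64*(-3))²/(-5 + 64)²)*30)*(-202) = (((1 + 15 - 192)²/59²)*30)*(-202) = (((1/3481)*(-176)²)*30)*(-202) = (((1/3481)*30976)*30)*(-202) = ((30976/3481)*30)*(-202) = (929280/3481)*(-202) = -187714560/3481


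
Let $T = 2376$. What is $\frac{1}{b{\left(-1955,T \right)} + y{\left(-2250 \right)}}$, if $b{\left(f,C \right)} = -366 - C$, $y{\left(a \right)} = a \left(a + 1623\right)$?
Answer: $\frac{1}{1408008} \approx 7.1022 \cdot 10^{-7}$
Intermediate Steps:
$y{\left(a \right)} = a \left(1623 + a\right)$
$\frac{1}{b{\left(-1955,T \right)} + y{\left(-2250 \right)}} = \frac{1}{\left(-366 - 2376\right) - 2250 \left(1623 - 2250\right)} = \frac{1}{\left(-366 - 2376\right) - -1410750} = \frac{1}{-2742 + 1410750} = \frac{1}{1408008}$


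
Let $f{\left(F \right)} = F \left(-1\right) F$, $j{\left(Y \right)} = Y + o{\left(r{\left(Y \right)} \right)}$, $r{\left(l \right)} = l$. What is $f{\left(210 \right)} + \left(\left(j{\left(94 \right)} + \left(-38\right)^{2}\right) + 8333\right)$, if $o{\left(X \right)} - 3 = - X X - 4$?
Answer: $-43066$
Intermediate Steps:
$o{\left(X \right)} = -1 - X^{2}$ ($o{\left(X \right)} = 3 - \left(4 + X X\right) = 3 - \left(4 + X^{2}\right) = -1 - X^{2}$)
$j{\left(Y \right)} = -1 + Y - Y^{2}$ ($j{\left(Y \right)} = Y - \left(1 + Y^{2}\right) = -1 + Y - Y^{2}$)
$f{\left(F \right)} = - F^{2}$ ($f{\left(F \right)} = - F F = - F^{2}$)
$f{\left(210 \right)} + \left(\left(j{\left(94 \right)} + \left(-38\right)^{2}\right) + 8333\right) = - 210^{2} + \left(\left(\left(-1 + 94 - 94^{2}\right) + \left(-38\right)^{2}\right) + 8333\right) = \left(-1\right) 44100 + \left(\left(\left(-1 + 94 - 8836\right) + 1444\right) + 8333\right) = -44100 + \left(\left(\left(-1 + 94 - 8836\right) + 1444\right) + 8333\right) = -44100 + \left(\left(-8743 + 1444\right) + 8333\right) = -44100 + \left(-7299 + 8333\right) = -44100 + 1034 = -43066$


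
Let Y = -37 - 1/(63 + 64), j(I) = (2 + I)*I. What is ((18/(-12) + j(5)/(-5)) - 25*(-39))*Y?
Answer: -4542550/127 ≈ -35768.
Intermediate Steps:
j(I) = I*(2 + I)
Y = -4700/127 (Y = -37 - 1/127 = -4700/127 ≈ -37.008)
((18/(-12) + j(5)/(-5)) - 25*(-39))*Y = ((18/(-12) + (5*(2 + 5))/(-5)) - 25*(-39))*(-4700/127) = ((18*(-1/12) + (5*7)*(-1/5)) + 975)*(-4700/127) = ((-3/2 + 35*(-1/5)) + 975)*(-4700/127) = ((-3/2 - 7) + 975)*(-4700/127) = (-17/2 + 975)*(-4700/127) = (1933/2)*(-4700/127) = -4542550/127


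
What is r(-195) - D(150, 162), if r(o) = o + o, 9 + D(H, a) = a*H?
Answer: -24681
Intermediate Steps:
D(H, a) = -9 + H*a (D(H, a) = -9 + a*H = -9 + H*a)
r(o) = 2*o
r(-195) - D(150, 162) = 2*(-195) - (-9 + 150*162) = -390 - (-9 + 24300) = -390 - 1*24291 = -390 - 24291 = -24681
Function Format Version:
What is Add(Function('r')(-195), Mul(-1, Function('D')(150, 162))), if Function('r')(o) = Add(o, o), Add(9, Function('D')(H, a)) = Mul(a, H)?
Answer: -24681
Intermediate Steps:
Function('D')(H, a) = Add(-9, Mul(H, a)) (Function('D')(H, a) = Add(-9, Mul(a, H)) = Add(-9, Mul(H, a)))
Function('r')(o) = Mul(2, o)
Add(Function('r')(-195), Mul(-1, Function('D')(150, 162))) = Add(Mul(2, -195), Mul(-1, Add(-9, Mul(150, 162)))) = Add(-390, Mul(-1, Add(-9, 24300))) = Add(-390, Mul(-1, 24291)) = Add(-390, -24291) = -24681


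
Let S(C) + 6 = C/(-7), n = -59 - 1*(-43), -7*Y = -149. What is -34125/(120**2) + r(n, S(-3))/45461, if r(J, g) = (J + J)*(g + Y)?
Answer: -145469125/61099584 ≈ -2.3809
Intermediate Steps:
Y = 149/7 (Y = -1/7*(-149) = 149/7 ≈ 21.286)
n = -16 (n = -59 + 43 = -16)
S(C) = -6 - C/7 (S(C) = -6 + C/(-7) = -6 + C*(-1/7) = -6 - C/7)
r(J, g) = 2*J*(149/7 + g) (r(J, g) = (J + J)*(g + 149/7) = (2*J)*(149/7 + g) = 2*J*(149/7 + g))
-34125/(120**2) + r(n, S(-3))/45461 = -34125/(120**2) + ((2/7)*(-16)*(149 + 7*(-6 - 1/7*(-3))))/45461 = -34125/14400 + ((2/7)*(-16)*(149 + 7*(-6 + 3/7)))*(1/45461) = -34125*1/14400 + ((2/7)*(-16)*(149 + 7*(-39/7)))*(1/45461) = -455/192 + ((2/7)*(-16)*(149 - 39))*(1/45461) = -455/192 + ((2/7)*(-16)*110)*(1/45461) = -455/192 - 3520/7*1/45461 = -455/192 - 3520/318227 = -145469125/61099584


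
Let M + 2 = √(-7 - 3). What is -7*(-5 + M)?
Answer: 49 - 7*I*√10 ≈ 49.0 - 22.136*I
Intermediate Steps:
M = -2 + I*√10 (M = -2 + √(-7 - 3) = -2 + √(-10) = -2 + I*√10 ≈ -2.0 + 3.1623*I)
-7*(-5 + M) = -7*(-5 + (-2 + I*√10)) = -7*(-7 + I*√10) = 49 - 7*I*√10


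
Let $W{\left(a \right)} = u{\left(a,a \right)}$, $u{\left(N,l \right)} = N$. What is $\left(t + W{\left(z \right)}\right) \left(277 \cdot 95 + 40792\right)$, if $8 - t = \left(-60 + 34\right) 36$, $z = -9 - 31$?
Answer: $60664728$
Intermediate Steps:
$z = -40$ ($z = -9 - 31 = -40$)
$W{\left(a \right)} = a$
$t = 944$ ($t = 8 - \left(-60 + 34\right) 36 = 8 - \left(-26\right) 36 = 8 - -936 = 8 + 936 = 944$)
$\left(t + W{\left(z \right)}\right) \left(277 \cdot 95 + 40792\right) = \left(944 - 40\right) \left(277 \cdot 95 + 40792\right) = 904 \left(26315 + 40792\right) = 904 \cdot 67107 = 60664728$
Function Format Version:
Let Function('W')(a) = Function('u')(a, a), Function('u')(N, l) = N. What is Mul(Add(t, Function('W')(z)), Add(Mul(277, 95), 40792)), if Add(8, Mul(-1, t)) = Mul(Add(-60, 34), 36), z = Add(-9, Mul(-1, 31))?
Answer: 60664728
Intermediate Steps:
z = -40 (z = Add(-9, -31) = -40)
Function('W')(a) = a
t = 944 (t = Add(8, Mul(-1, Mul(Add(-60, 34), 36))) = Add(8, Mul(-1, Mul(-26, 36))) = Add(8, Mul(-1, -936)) = Add(8, 936) = 944)
Mul(Add(t, Function('W')(z)), Add(Mul(277, 95), 40792)) = Mul(Add(944, -40), Add(Mul(277, 95), 40792)) = Mul(904, Add(26315, 40792)) = Mul(904, 67107) = 60664728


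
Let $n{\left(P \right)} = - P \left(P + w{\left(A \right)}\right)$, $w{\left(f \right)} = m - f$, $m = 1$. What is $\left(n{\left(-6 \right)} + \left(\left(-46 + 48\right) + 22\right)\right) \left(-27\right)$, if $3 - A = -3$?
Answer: $1134$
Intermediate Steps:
$A = 6$ ($A = 3 - -3 = 3 + 3 = 6$)
$w{\left(f \right)} = 1 - f$
$n{\left(P \right)} = - P \left(-5 + P\right)$ ($n{\left(P \right)} = - P \left(P + \left(1 - 6\right)\right) = - P \left(P - 5\right) = - P \left(-5 + P\right)$)
$\left(n{\left(-6 \right)} + \left(\left(-46 + 48\right) + 22\right)\right) \left(-27\right) = \left(- 6 \left(5 - -6\right) + \left(\left(-46 + 48\right) + 22\right)\right) \left(-27\right) = \left(- 6 \left(5 + 6\right) + \left(2 + 22\right)\right) \left(-27\right) = \left(\left(-6\right) 11 + 24\right) \left(-27\right) = \left(-66 + 24\right) \left(-27\right) = \left(-42\right) \left(-27\right) = 1134$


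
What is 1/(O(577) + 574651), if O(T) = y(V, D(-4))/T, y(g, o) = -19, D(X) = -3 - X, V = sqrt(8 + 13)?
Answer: 577/331573608 ≈ 1.7402e-6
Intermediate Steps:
V = sqrt(21) ≈ 4.5826
O(T) = -19/T
1/(O(577) + 574651) = 1/(-19/577 + 574651) = 1/(331573608/577) = 577/331573608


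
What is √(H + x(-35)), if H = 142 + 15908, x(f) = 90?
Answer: 2*√4035 ≈ 127.04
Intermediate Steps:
H = 16050
√(H + x(-35)) = √(16050 + 90) = √16140 = 2*√4035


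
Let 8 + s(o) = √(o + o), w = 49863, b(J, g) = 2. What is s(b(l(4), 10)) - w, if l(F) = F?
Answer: -49869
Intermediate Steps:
s(o) = -8 + √2*√o (s(o) = -8 + √(o + o) = -8 + √(2*o) = -8 + √2*√o)
s(b(l(4), 10)) - w = (-8 + √2*√2) - 1*49863 = (-8 + 2) - 49863 = -6 - 49863 = -49869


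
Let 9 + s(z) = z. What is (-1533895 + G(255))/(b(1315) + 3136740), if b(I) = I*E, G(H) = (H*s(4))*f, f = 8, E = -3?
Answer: -308819/626559 ≈ -0.49288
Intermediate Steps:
s(z) = -9 + z
G(H) = -40*H (G(H) = (H*(-9 + 4))*8 = (H*(-5))*8 = -5*H*8 = -40*H)
b(I) = -3*I (b(I) = I*(-3) = -3*I)
(-1533895 + G(255))/(b(1315) + 3136740) = (-1533895 - 40*255)/(-3*1315 + 3136740) = (-1533895 - 10200)/(-3945 + 3136740) = -1544095/3132795 = -1544095*1/3132795 = -308819/626559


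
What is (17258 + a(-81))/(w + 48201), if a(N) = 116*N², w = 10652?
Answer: 778334/58853 ≈ 13.225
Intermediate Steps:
(17258 + a(-81))/(w + 48201) = (17258 + 116*(-81)²)/(10652 + 48201) = (17258 + 116*6561)/58853 = (17258 + 761076)*(1/58853) = 778334*(1/58853) = 778334/58853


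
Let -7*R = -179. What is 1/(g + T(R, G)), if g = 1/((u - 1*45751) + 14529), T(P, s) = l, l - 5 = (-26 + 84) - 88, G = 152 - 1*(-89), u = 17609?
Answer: -13613/340326 ≈ -0.040000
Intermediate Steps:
G = 241 (G = 152 + 89 = 241)
R = 179/7 (R = -1/7*(-179) = 179/7 ≈ 25.571)
l = -25 (l = 5 + ((-26 + 84) - 88) = 5 + (58 - 88) = 5 - 30 = -25)
T(P, s) = -25
g = -1/13613 (g = 1/((17609 - 1*45751) + 14529) = 1/((17609 - 45751) + 14529) = 1/(-28142 + 14529) = 1/(-13613) = -1/13613 ≈ -7.3459e-5)
1/(g + T(R, G)) = 1/(-1/13613 - 25) = 1/(-340326/13613) = -13613/340326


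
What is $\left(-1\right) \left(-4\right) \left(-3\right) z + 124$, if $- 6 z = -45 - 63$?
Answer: $-92$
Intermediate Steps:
$z = 18$ ($z = - \frac{-45 - 63}{6} = \left(- \frac{1}{6}\right) \left(-108\right) = 18$)
$\left(-1\right) \left(-4\right) \left(-3\right) z + 124 = \left(-1\right) \left(-4\right) \left(-3\right) 18 + 124 = 4 \left(-3\right) 18 + 124 = \left(-12\right) 18 + 124 = -216 + 124 = -92$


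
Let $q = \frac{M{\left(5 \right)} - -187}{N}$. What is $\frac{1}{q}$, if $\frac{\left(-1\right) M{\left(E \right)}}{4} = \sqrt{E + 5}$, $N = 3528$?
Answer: $\frac{219912}{11603} + \frac{4704 \sqrt{10}}{11603} \approx 20.235$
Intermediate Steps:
$M{\left(E \right)} = - 4 \sqrt{5 + E}$ ($M{\left(E \right)} = - 4 \sqrt{E + 5} = - 4 \sqrt{5 + E}$)
$q = \frac{187}{3528} - \frac{\sqrt{10}}{882}$ ($q = \frac{- 4 \sqrt{5 + 5} - -187}{3528} = \left(- 4 \sqrt{10} + 187\right) \frac{1}{3528} = \left(187 - 4 \sqrt{10}\right) \frac{1}{3528} = \frac{187}{3528} - \frac{\sqrt{10}}{882} \approx 0.049419$)
$\frac{1}{q} = \frac{1}{\frac{187}{3528} - \frac{\sqrt{10}}{882}}$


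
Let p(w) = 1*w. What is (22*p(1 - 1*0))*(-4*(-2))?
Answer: 176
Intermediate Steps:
p(w) = w
(22*p(1 - 1*0))*(-4*(-2)) = (22*(1 - 1*0))*(-4*(-2)) = (22*(1 + 0))*8 = (22*1)*8 = 22*8 = 176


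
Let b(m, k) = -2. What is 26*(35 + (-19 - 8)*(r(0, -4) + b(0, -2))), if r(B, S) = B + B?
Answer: 2314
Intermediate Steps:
r(B, S) = 2*B
26*(35 + (-19 - 8)*(r(0, -4) + b(0, -2))) = 26*(35 + (-19 - 8)*(2*0 - 2)) = 26*(35 - 27*(0 - 2)) = 26*(35 - 27*(-2)) = 26*(35 + 54) = 26*89 = 2314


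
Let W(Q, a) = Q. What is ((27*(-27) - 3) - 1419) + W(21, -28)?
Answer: -2130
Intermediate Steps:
((27*(-27) - 3) - 1419) + W(21, -28) = ((27*(-27) - 3) - 1419) + 21 = ((-729 - 3) - 1419) + 21 = (-732 - 1419) + 21 = -2151 + 21 = -2130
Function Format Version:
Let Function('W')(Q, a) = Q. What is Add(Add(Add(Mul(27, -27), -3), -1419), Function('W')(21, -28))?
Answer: -2130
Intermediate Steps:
Add(Add(Add(Mul(27, -27), -3), -1419), Function('W')(21, -28)) = Add(Add(Add(Mul(27, -27), -3), -1419), 21) = Add(Add(Add(-729, -3), -1419), 21) = Add(Add(-732, -1419), 21) = Add(-2151, 21) = -2130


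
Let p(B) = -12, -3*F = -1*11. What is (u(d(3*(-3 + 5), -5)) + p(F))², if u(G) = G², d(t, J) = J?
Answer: 169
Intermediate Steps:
F = 11/3 (F = -(-1)*11/3 = -⅓*(-11) = 11/3 ≈ 3.6667)
(u(d(3*(-3 + 5), -5)) + p(F))² = ((-5)² - 12)² = (25 - 12)² = 13² = 169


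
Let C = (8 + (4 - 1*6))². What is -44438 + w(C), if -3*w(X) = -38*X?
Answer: -43982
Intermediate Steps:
C = 36 (C = (8 + (4 - 6))² = (8 - 2)² = 6² = 36)
w(X) = 38*X/3 (w(X) = -(-38)*X/3 = 38*X/3)
-44438 + w(C) = -44438 + (38/3)*36 = -44438 + 456 = -43982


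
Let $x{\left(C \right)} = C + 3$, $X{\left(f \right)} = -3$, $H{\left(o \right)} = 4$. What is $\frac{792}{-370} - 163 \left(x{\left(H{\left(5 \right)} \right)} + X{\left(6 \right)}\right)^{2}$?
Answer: $- \frac{482876}{185} \approx -2610.1$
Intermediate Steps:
$x{\left(C \right)} = 3 + C$
$\frac{792}{-370} - 163 \left(x{\left(H{\left(5 \right)} \right)} + X{\left(6 \right)}\right)^{2} = \frac{792}{-370} - 163 \left(\left(3 + 4\right) - 3\right)^{2} = 792 \left(- \frac{1}{370}\right) - 163 \left(7 - 3\right)^{2} = - \frac{396}{185} - 163 \cdot 4^{2} = - \frac{396}{185} - 2608 = - \frac{482876}{185}$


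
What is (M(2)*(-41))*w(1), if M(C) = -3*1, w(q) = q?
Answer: 123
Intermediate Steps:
M(C) = -3
(M(2)*(-41))*w(1) = -3*(-41)*1 = 123*1 = 123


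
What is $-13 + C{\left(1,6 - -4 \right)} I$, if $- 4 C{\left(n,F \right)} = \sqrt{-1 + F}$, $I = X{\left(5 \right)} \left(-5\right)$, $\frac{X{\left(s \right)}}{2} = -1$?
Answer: $- \frac{41}{2} \approx -20.5$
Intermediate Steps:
$X{\left(s \right)} = -2$ ($X{\left(s \right)} = 2 \left(-1\right) = -2$)
$I = 10$ ($I = \left(-2\right) \left(-5\right) = 10$)
$C{\left(n,F \right)} = - \frac{\sqrt{-1 + F}}{4}$
$-13 + C{\left(1,6 - -4 \right)} I = -13 + - \frac{\sqrt{-1 + \left(6 - -4\right)}}{4} \cdot 10 = -13 + - \frac{\sqrt{-1 + \left(6 + 4\right)}}{4} \cdot 10 = -13 + - \frac{\sqrt{-1 + 10}}{4} \cdot 10 = -13 + - \frac{\sqrt{9}}{4} \cdot 10 = -13 + \left(- \frac{1}{4}\right) 3 \cdot 10 = -13 - \frac{15}{2} = - \frac{41}{2}$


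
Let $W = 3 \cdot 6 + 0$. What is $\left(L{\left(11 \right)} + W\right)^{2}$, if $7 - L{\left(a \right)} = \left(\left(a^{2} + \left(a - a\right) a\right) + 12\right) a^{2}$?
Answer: $258180624$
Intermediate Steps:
$L{\left(a \right)} = 7 - a^{2} \left(12 + a^{2}\right)$ ($L{\left(a \right)} = 7 - \left(\left(a^{2} + \left(a - a\right) a\right) + 12\right) a^{2} = 7 - \left(\left(a^{2} + 0 a\right) + 12\right) a^{2} = 7 - \left(\left(a^{2} + 0\right) + 12\right) a^{2} = 7 - \left(a^{2} + 12\right) a^{2} = 7 - \left(12 + a^{2}\right) a^{2} = 7 - a^{2} \left(12 + a^{2}\right)$)
$W = 18$ ($W = 18 + 0 = 18$)
$\left(L{\left(11 \right)} + W\right)^{2} = \left(\left(7 - 11^{4} - 12 \cdot 11^{2}\right) + 18\right)^{2} = \left(\left(7 - 14641 - 1452\right) + 18\right)^{2} = \left(-16086 + 18\right)^{2} = \left(-16068\right)^{2} = 258180624$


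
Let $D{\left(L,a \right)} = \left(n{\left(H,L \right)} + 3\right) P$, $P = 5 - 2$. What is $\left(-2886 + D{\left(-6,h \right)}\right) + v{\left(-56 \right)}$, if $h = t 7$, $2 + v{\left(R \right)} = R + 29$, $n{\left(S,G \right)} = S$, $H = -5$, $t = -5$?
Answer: $-2921$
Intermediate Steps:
$P = 3$
$v{\left(R \right)} = 27 + R$ ($v{\left(R \right)} = -2 + \left(R + 29\right) = -2 + \left(29 + R\right) = 27 + R$)
$h = -35$ ($h = \left(-5\right) 7 = -35$)
$D{\left(L,a \right)} = -6$ ($D{\left(L,a \right)} = \left(-5 + 3\right) 3 = \left(-2\right) 3 = -6$)
$\left(-2886 + D{\left(-6,h \right)}\right) + v{\left(-56 \right)} = \left(-2886 - 6\right) + \left(27 - 56\right) = -2892 - 29 = -2921$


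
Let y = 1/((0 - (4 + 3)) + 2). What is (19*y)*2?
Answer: -38/5 ≈ -7.6000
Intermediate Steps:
y = -⅕ (y = 1/((0 - 1*7) + 2) = 1/((0 - 7) + 2) = 1/(-7 + 2) = 1/(-5) = -⅕ ≈ -0.20000)
(19*y)*2 = (19*(-⅕))*2 = -19/5*2 = -38/5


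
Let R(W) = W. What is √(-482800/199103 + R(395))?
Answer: 3*√1729162765795/199103 ≈ 19.814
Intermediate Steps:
√(-482800/199103 + R(395)) = √(-482800/199103 + 395) = √(78162885/199103) = 3*√1729162765795/199103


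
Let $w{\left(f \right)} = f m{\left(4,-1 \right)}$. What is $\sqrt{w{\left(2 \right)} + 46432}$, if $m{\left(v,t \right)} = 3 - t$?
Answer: $6 \sqrt{1290} \approx 215.5$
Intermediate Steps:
$w{\left(f \right)} = 4 f$ ($w{\left(f \right)} = f \left(3 - -1\right) = f \left(3 + 1\right) = f 4 = 4 f$)
$\sqrt{w{\left(2 \right)} + 46432} = \sqrt{4 \cdot 2 + 46432} = \sqrt{8 + 46432} = \sqrt{46440} = 6 \sqrt{1290}$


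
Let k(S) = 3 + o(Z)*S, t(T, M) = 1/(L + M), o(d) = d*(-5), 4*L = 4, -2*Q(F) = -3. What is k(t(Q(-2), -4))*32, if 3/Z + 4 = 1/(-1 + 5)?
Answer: 160/3 ≈ 53.333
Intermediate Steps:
Q(F) = 3/2 (Q(F) = -½*(-3) = 3/2)
Z = -⅘ (Z = 3/(-4 + 1/(-1 + 5)) = 3/(-4 + 1/4) = 3/(-4 + ¼) = 3/(-15/4) = 3*(-4/15) = -⅘ ≈ -0.80000)
L = 1 (L = (¼)*4 = 1)
o(d) = -5*d
t(T, M) = 1/(1 + M)
k(S) = 3 + 4*S (k(S) = 3 + (-5*(-⅘))*S = 3 + 4*S)
k(t(Q(-2), -4))*32 = (3 + 4/(1 - 4))*32 = (3 + 4/(-3))*32 = (3 + 4*(-⅓))*32 = (3 - 4/3)*32 = (5/3)*32 = 160/3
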